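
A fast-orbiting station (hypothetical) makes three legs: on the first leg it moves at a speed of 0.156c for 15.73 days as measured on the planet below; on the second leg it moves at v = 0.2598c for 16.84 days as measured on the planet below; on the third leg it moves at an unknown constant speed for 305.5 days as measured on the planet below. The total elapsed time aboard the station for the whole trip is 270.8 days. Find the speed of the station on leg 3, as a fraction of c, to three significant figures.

β = 0.623

Leg 1: γ = 1/√(1 − 0.156²) = 1/√0.9757 = 1.012; τ_1 = 15.73/1.012 = 15.54 days.
Leg 2: γ = 1/√(1 − 0.2598²) = 1/√0.9325 = 1.036; τ_2 = 16.84/1.036 = 16.26 days.
Leg 3: speed unknown; τ_3 = 305.5/γ_3.
Total proper time: 15.54 + 16.26 + τ_3 = 270.8, so τ_3 = 270.8 − 31.80 = 239.0 days.
γ_3 = 305.5/239.0 = 1.278; β = √(1 − 1/γ²) = √0.3880.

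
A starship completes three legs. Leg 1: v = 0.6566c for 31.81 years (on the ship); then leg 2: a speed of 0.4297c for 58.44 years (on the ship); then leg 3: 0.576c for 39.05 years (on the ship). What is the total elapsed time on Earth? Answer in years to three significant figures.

Δt = 155 years

Leg 1: γ = 1/√(1 − 0.6566²) = 1/√0.5689 = 1.326; Δt_1 = 1.326 × 31.81 = 42.17 years.
Leg 2: γ = 1/√(1 − 0.4297²) = 1/√0.8154 = 1.107; Δt_2 = 1.107 × 58.44 = 64.72 years.
Leg 3: γ = 1/√(1 − 0.576²) = 1/√0.6682 = 1.223; Δt_3 = 1.223 × 39.05 = 47.77 years.
Total: 42.17 + 64.72 + 47.77 years.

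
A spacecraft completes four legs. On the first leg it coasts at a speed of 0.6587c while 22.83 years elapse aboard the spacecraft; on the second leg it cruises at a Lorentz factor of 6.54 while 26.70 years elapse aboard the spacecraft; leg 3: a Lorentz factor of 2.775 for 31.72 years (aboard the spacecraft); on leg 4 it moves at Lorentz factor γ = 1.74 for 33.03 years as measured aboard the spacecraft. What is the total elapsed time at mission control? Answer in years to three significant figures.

Leg 1: γ = 1/√(1 − 0.6587²) = 1/√0.5661 = 1.329; Δt_1 = 1.329 × 22.83 = 30.34 years.
Leg 2: γ = 6.54; Δt_2 = 6.540 × 26.70 = 174.6 years.
Leg 3: γ = 2.775; Δt_3 = 2.775 × 31.72 = 88.02 years.
Leg 4: γ = 1.74; Δt_4 = 1.740 × 33.03 = 57.47 years.
Total: 30.34 + 174.6 + 88.02 + 57.47 years.

Δt = 350 years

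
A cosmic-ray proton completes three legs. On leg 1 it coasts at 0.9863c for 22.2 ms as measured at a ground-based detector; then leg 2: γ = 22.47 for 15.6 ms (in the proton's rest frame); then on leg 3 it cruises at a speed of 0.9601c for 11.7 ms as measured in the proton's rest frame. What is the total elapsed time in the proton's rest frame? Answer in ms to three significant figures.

τ = 31.0 ms

Leg 1: γ = 1/√(1 − 0.9863²) = 1/√0.02721 = 6.062; τ_1 = 22.2/6.062 = 3.662 ms.
Leg 2: 15.6 ms is already measured in the proton's rest frame.
Leg 3: 11.7 ms is already measured in the proton's rest frame.
Total: 3.662 + 15.60 + 11.70 ms.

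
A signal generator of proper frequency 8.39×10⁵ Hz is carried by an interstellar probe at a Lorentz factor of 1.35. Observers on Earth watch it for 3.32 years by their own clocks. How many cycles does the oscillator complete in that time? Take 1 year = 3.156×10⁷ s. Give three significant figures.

γ = 1.35
During 3.32 years of lab time, the oscillator's proper time advances by τ = Δt/γ = 3.32/1.350 = 2.459 years = 7.761×10⁷ s.
N = f × τ = 8.39×10⁵ × 7.761×10⁷ = 6.512×10¹³.

N = 6.51×10¹³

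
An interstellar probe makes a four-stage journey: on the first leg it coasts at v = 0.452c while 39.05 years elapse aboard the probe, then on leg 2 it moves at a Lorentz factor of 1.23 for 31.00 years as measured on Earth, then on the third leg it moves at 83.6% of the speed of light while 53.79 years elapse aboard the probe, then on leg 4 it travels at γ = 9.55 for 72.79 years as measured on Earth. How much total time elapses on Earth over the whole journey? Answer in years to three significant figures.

Leg 1: γ = 1/√(1 − 0.452²) = 1/√0.7957 = 1.121; Δt_1 = 1.121 × 39.05 = 43.78 years.
Leg 2: 31.00 years is already measured on Earth.
Leg 3: β = 0.836; γ = 1/√(1 − 0.836²) = 1/√0.3011 = 1.822; Δt_3 = 1.822 × 53.79 = 98.03 years.
Leg 4: 72.79 years is already measured on Earth.
Total: 43.78 + 31.00 + 98.03 + 72.79 years.

Δt = 246 years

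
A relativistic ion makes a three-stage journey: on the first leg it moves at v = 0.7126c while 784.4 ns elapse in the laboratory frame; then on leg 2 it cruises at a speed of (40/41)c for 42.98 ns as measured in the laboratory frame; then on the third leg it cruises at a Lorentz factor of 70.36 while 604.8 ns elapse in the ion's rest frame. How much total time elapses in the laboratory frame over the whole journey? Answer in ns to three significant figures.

Δt = 4.34×10⁴ ns

Leg 1: 784.4 ns is already measured in the laboratory frame.
Leg 2: 42.98 ns is already measured in the laboratory frame.
Leg 3: γ = 70.36; Δt_3 = 70.36 × 604.8 = 4.255×10⁴ ns.
Total: 784.4 + 42.98 + 4.255×10⁴ ns.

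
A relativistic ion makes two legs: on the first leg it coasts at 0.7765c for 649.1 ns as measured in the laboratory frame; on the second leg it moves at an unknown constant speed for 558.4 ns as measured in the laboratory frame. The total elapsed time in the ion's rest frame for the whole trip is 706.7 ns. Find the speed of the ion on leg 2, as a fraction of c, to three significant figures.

Leg 1: γ = 1/√(1 − 0.7765²) = 1/√0.3970 = 1.587; τ_1 = 649.1/1.587 = 409.0 ns.
Leg 2: speed unknown; τ_2 = 558.4/γ_2.
Total proper time: 409.0 + τ_2 = 706.7, so τ_2 = 706.7 − 409.0 = 297.7 ns.
γ_2 = 558.4/297.7 = 1.876; β = √(1 − 1/γ²) = √0.7158.

β = 0.846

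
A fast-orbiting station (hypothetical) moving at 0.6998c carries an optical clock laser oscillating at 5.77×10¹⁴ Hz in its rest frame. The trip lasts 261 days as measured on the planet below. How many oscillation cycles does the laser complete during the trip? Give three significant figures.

N = 9.29×10²¹

γ = 1/√(1 − 0.6998²) = 1/√0.5103 = 1.400
The oscillator's own cycle count is N = f × τ where τ is the proper time aboard the station. τ = Δt/γ = 261/1.400 = 186.4 days = 1.611×10⁷ s.
N = 5.77×10¹⁴ × 1.611×10⁷ = 9.295×10²¹.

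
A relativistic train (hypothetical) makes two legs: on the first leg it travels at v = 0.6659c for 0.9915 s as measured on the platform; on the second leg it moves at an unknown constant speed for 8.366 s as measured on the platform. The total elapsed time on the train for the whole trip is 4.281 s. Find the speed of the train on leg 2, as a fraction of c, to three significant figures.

Leg 1: γ = 1/√(1 − 0.6659²) = 1/√0.5566 = 1.340; τ_1 = 0.9915/1.340 = 0.7397 s.
Leg 2: speed unknown; τ_2 = 8.366/γ_2.
Total proper time: 0.7397 + τ_2 = 4.281, so τ_2 = 4.281 − 0.7397 = 3.541 s.
γ_2 = 8.366/3.541 = 2.362; β = √(1 − 1/γ²) = √0.8208.

β = 0.906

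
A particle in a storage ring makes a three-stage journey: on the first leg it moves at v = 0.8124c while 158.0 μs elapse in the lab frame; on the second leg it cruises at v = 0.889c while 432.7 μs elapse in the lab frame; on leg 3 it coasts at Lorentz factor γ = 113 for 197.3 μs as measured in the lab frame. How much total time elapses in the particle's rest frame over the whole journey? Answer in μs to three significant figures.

Leg 1: γ = 1/√(1 − 0.8124²) = 1/√0.3400 = 1.715; τ_1 = 158.0/1.715 = 92.13 μs.
Leg 2: γ = 1/√(1 − 0.889²) = 1/√0.2097 = 2.184; τ_2 = 432.7/2.184 = 198.1 μs.
Leg 3: γ = 113; τ_3 = 197.3/113.0 = 1.746 μs.
Total: 92.13 + 198.1 + 1.746 μs.

τ = 292 μs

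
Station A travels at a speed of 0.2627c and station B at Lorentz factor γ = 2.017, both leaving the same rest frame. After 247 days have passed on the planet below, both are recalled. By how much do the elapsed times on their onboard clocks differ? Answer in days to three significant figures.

|τ_A − τ_B| = 116 days

A: γ = 1/√(1 − 0.2627²) = 1/√0.9310 = 1.036; τ_A = 247/1.036 = 238.3 days.
B: γ = 2.017; τ_B = 247/2.017 = 122.5 days.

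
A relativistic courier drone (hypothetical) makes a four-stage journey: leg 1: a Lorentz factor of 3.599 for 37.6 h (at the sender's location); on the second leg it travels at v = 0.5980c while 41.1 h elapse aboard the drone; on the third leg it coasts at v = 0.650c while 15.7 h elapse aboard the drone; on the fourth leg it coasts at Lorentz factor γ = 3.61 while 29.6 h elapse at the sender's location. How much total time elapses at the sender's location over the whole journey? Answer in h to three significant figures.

Δt = 139 h

Leg 1: 37.6 h is already measured at the sender's location.
Leg 2: γ = 1/√(1 − 0.5980²) = 1/√0.6424 = 1.248; Δt_2 = 1.248 × 41.1 = 51.28 h.
Leg 3: γ = 1/√(1 − 0.650²) = 1/√0.5775 = 1.316; Δt_3 = 1.316 × 15.7 = 20.66 h.
Leg 4: 29.6 h is already measured at the sender's location.
Total: 37.60 + 51.28 + 20.66 + 29.60 h.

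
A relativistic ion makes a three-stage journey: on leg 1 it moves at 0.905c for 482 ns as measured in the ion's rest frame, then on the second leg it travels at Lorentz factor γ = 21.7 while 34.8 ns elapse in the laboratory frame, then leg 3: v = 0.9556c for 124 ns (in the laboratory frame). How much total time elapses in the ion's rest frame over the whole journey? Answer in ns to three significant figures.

Leg 1: 482 ns is already measured in the ion's rest frame.
Leg 2: γ = 21.7; τ_2 = 34.8/21.70 = 1.604 ns.
Leg 3: γ = 1/√(1 − 0.9556²) = 1/√0.08683 = 3.394; τ_3 = 124/3.394 = 36.54 ns.
Total: 482.0 + 1.604 + 36.54 ns.

τ = 520 ns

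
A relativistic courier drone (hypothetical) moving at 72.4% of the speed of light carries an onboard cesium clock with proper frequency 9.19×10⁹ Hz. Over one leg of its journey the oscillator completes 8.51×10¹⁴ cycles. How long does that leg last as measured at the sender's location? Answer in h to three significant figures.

Δt = 37.3 h

β = 0.724; γ = 1/√(1 − 0.724²) = 1/√0.4758 = 1.450
Proper time for N cycles: τ = N/f = 8.51×10¹⁴/(9.19×10⁹) = 9.260×10⁴ s = 25.72 h.
Lab-frame duration Δt = γτ = 1.450 × 25.72 = 37.29 h.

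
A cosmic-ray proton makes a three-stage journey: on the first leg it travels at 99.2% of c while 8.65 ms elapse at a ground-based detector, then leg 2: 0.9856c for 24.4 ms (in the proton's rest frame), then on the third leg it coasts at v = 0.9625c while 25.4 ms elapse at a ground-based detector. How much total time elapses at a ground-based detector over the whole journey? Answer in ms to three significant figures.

Δt = 178 ms

Leg 1: 8.65 ms is already measured at a ground-based detector.
Leg 2: γ = 1/√(1 − 0.9856²) = 1/√0.02859 = 5.914; Δt_2 = 5.914 × 24.4 = 144.3 ms.
Leg 3: 25.4 ms is already measured at a ground-based detector.
Total: 8.650 + 144.3 + 25.40 ms.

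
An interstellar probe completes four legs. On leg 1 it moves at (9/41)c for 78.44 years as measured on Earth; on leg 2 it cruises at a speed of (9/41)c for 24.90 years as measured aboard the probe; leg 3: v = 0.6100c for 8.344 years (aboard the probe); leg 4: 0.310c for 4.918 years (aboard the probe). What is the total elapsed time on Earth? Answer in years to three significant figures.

Leg 1: 78.44 years is already measured on Earth.
Leg 2: γ = 1/√(1 − (9/41)²) = 41/40 = 1.025; Δt_2 = 1.025 × 24.90 = 25.52 years.
Leg 3: γ = 1/√(1 − 0.6100²) = 1/√0.6279 = 1.262; Δt_3 = 1.262 × 8.344 = 10.53 years.
Leg 4: γ = 1/√(1 − 0.310²) = 1/√0.9039 = 1.052; Δt_4 = 1.052 × 4.918 = 5.173 years.
Total: 78.44 + 25.52 + 10.53 + 5.173 years.

Δt = 120 years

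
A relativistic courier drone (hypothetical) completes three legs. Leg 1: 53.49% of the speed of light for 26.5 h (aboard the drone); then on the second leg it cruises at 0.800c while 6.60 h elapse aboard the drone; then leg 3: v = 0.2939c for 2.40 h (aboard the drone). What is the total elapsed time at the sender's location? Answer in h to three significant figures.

Leg 1: β = 0.5349; γ = 1/√(1 − 0.5349²) = 1/√0.7139 = 1.184; Δt_1 = 1.184 × 26.5 = 31.36 h.
Leg 2: γ = 1/√(1 − 0.800²) = 5/3 ≈ 1.667; Δt_2 = 1.667 × 6.60 = 11.00 h.
Leg 3: γ = 1/√(1 − 0.2939²) = 1/√0.9136 = 1.046; Δt_3 = 1.046 × 2.40 = 2.511 h.
Total: 31.36 + 11.00 + 2.511 h.

Δt = 44.9 h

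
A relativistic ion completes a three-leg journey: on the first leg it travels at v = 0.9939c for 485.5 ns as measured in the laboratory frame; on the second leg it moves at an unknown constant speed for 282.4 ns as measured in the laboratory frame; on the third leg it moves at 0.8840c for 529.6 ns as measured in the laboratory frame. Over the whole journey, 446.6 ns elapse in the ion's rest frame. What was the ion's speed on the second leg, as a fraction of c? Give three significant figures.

β = 0.857

Leg 1: γ = 1/√(1 − 0.9939²) = 1/√0.01216 = 9.067; τ_1 = 485.5/9.067 = 53.54 ns.
Leg 2: speed unknown; τ_2 = 282.4/γ_2.
Leg 3: γ = 1/√(1 − 0.8840²) = 1/√0.2185 = 2.139; τ_3 = 529.6/2.139 = 247.6 ns.
Total proper time: 53.54 + τ_2 + 247.6 = 446.6, so τ_2 = 446.6 − 301.1 = 145.5 ns.
γ_2 = 282.4/145.5 = 1.941; β = √(1 − 1/γ²) = √0.7346.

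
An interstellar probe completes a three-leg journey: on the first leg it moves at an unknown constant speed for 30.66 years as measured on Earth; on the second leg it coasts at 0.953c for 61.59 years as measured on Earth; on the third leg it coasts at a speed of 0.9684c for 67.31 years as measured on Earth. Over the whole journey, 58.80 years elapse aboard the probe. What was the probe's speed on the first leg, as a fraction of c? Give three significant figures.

Leg 1: speed unknown; τ_1 = 30.66/γ_1.
Leg 2: γ = 1/√(1 − 0.953²) = 1/√0.09179 = 3.301; τ_2 = 61.59/3.301 = 18.66 years.
Leg 3: γ = 1/√(1 − 0.9684²) = 1/√0.06220 = 4.010; τ_3 = 67.31/4.010 = 16.79 years.
Total proper time: τ_1 + 18.66 + 16.79 = 58.80, so τ_1 = 58.80 − 35.45 = 23.35 years.
γ_1 = 30.66/23.35 = 1.313; β = √(1 − 1/γ²) = √0.4199.

β = 0.648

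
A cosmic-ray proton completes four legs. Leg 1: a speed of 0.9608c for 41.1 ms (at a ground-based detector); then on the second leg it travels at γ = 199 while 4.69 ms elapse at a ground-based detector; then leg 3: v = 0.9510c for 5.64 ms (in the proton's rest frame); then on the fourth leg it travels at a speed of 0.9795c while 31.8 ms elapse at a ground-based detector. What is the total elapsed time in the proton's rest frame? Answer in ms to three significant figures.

Leg 1: γ = 1/√(1 − 0.9608²) = 1/√0.07686 = 3.607; τ_1 = 41.1/3.607 = 11.39 ms.
Leg 2: γ = 199; τ_2 = 4.69/199.0 = 0.02357 ms.
Leg 3: 5.64 ms is already measured in the proton's rest frame.
Leg 4: γ = 1/√(1 − 0.9795²) = 1/√0.04058 = 4.964; τ_4 = 31.8/4.964 = 6.406 ms.
Total: 11.39 + 0.02357 + 5.640 + 6.406 ms.

τ = 23.5 ms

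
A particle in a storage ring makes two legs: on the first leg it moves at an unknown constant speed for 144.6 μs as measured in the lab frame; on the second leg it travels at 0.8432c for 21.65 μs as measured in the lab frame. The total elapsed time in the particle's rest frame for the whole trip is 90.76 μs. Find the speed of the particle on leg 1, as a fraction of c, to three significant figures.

Leg 1: speed unknown; τ_1 = 144.6/γ_1.
Leg 2: γ = 1/√(1 − 0.8432²) = 1/√0.2890 = 1.860; τ_2 = 21.65/1.860 = 11.64 μs.
Total proper time: τ_1 + 11.64 = 90.76, so τ_1 = 90.76 − 11.64 = 79.12 μs.
γ_1 = 144.6/79.12 = 1.828; β = √(1 − 1/γ²) = √0.7006.

β = 0.837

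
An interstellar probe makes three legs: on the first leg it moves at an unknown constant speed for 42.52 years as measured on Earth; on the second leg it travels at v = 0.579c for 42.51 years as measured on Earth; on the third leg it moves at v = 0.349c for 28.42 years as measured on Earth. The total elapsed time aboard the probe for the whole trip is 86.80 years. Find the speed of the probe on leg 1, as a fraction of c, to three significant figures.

Leg 1: speed unknown; τ_1 = 42.52/γ_1.
Leg 2: γ = 1/√(1 − 0.579²) = 1/√0.6648 = 1.227; τ_2 = 42.51/1.227 = 34.66 years.
Leg 3: γ = 1/√(1 − 0.349²) = 1/√0.8782 = 1.067; τ_3 = 28.42/1.067 = 26.63 years.
Total proper time: τ_1 + 34.66 + 26.63 = 86.80, so τ_1 = 86.80 − 61.29 = 25.51 years.
γ_1 = 42.52/25.51 = 1.667; β = √(1 − 1/γ²) = √0.6401.

β = 0.800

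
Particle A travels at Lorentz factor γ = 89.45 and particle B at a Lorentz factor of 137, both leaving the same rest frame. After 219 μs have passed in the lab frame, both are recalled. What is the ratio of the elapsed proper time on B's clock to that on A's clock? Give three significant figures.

A: γ = 89.45. B: γ = 137.
τ_A/τ_B = γ_B/γ_A = 137.0/89.45 = 1.532, so τ_B/τ_A = 0.6529.

τ_B/τ_A = 0.653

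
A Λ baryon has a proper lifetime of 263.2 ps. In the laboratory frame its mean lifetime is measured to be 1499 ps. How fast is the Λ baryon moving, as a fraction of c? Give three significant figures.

β = 0.984

γ = Δt/τ₀ = 1499/263.2 = 5.695
β = √(1 − 1/γ²) = √(1 − 0.03083) = √0.9692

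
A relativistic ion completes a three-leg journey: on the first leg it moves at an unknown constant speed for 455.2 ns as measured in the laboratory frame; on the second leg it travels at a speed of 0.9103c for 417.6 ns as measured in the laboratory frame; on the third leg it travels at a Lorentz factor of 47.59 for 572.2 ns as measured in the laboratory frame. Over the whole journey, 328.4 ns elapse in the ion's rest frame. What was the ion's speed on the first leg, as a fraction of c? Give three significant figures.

β = 0.949

Leg 1: speed unknown; τ_1 = 455.2/γ_1.
Leg 2: γ = 1/√(1 − 0.9103²) = 1/√0.1714 = 2.416; τ_2 = 417.6/2.416 = 172.9 ns.
Leg 3: γ = 47.59; τ_3 = 572.2/47.59 = 12.02 ns.
Total proper time: τ_1 + 172.9 + 12.02 = 328.4, so τ_1 = 328.4 − 184.9 = 143.5 ns.
γ_1 = 455.2/143.5 = 3.172; β = √(1 − 1/γ²) = √0.9006.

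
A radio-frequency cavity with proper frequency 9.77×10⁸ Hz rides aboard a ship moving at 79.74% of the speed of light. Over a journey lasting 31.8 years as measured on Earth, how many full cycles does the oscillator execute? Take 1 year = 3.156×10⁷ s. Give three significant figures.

β = 0.7974; γ = 1/√(1 − 0.7974²) = 1/√0.3642 = 1.657
The oscillator's own cycle count is N = f × τ where τ is the proper time on the ship. τ = Δt/γ = 31.8/1.657 = 19.19 years = 6.056×10⁸ s.
N = 9.77×10⁸ × 6.056×10⁸ = 5.917×10¹⁷.

N = 5.92×10¹⁷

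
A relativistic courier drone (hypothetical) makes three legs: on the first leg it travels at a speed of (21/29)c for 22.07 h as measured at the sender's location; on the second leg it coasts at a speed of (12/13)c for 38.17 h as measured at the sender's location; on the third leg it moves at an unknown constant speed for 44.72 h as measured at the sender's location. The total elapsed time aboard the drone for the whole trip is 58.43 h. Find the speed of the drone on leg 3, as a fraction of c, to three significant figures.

β = 0.770

Leg 1: γ = 1/√(1 − (21/29)²) = 29/20 = 1.450; τ_1 = 22.07/1.450 = 15.22 h.
Leg 2: γ = 1/√(1 − (12/13)²) = 13/5 = 2.600; τ_2 = 38.17/2.600 = 14.68 h.
Leg 3: speed unknown; τ_3 = 44.72/γ_3.
Total proper time: 15.22 + 14.68 + τ_3 = 58.43, so τ_3 = 58.43 − 29.90 = 28.53 h.
γ_3 = 44.72/28.53 = 1.568; β = √(1 − 1/γ²) = √0.5930.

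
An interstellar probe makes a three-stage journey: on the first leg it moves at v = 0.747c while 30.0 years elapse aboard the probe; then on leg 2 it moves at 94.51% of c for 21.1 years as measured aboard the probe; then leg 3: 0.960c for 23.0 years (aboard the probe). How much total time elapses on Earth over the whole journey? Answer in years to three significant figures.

Δt = 192 years

Leg 1: γ = 1/√(1 − 0.747²) = 1/√0.4420 = 1.504; Δt_1 = 1.504 × 30.0 = 45.12 years.
Leg 2: β = 0.9451; γ = 1/√(1 − 0.9451²) = 1/√0.1068 = 3.060; Δt_2 = 3.060 × 21.1 = 64.57 years.
Leg 3: γ = 1/√(1 − 0.960²) = 25/7 ≈ 3.571; Δt_3 = 3.571 × 23.0 = 82.14 years.
Total: 45.12 + 64.57 + 82.14 years.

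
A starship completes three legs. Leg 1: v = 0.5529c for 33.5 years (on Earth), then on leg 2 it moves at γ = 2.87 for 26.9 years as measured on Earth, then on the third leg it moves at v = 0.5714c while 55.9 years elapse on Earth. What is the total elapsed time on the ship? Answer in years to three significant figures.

Leg 1: γ = 1/√(1 − 0.5529²) = 1/√0.6943 = 1.200; τ_1 = 33.5/1.200 = 27.91 years.
Leg 2: γ = 2.87; τ_2 = 26.9/2.870 = 9.373 years.
Leg 3: γ = 1/√(1 − 0.5714²) = 1/√0.6735 = 1.219; τ_3 = 55.9/1.219 = 45.88 years.
Total: 27.91 + 9.373 + 45.88 years.

τ = 83.2 years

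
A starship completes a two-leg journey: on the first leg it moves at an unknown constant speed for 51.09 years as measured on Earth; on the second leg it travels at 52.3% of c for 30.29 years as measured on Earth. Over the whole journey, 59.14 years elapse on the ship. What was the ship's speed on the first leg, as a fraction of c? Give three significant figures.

β = 0.758

Leg 1: speed unknown; τ_1 = 51.09/γ_1.
Leg 2: β = 0.523; γ = 1/√(1 − 0.523²) = 1/√0.7265 = 1.173; τ_2 = 30.29/1.173 = 25.82 years.
Total proper time: τ_1 + 25.82 = 59.14, so τ_1 = 59.14 − 25.82 = 33.32 years.
γ_1 = 51.09/33.32 = 1.533; β = √(1 − 1/γ²) = √0.5746.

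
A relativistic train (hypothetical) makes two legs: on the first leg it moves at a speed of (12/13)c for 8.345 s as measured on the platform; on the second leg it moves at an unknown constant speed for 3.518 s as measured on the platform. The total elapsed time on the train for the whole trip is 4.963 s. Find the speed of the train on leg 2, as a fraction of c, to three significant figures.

β = 0.867

Leg 1: γ = 1/√(1 − (12/13)²) = 13/5 = 2.600; τ_1 = 8.345/2.600 = 3.210 s.
Leg 2: speed unknown; τ_2 = 3.518/γ_2.
Total proper time: 3.210 + τ_2 = 4.963, so τ_2 = 4.963 − 3.210 = 1.753 s.
γ_2 = 3.518/1.753 = 2.006; β = √(1 − 1/γ²) = √0.7516.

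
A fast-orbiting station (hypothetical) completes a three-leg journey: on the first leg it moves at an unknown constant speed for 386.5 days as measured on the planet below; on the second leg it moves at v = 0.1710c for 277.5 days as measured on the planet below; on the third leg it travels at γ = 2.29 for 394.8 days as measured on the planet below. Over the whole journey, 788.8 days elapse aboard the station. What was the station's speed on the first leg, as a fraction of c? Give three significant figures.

Leg 1: speed unknown; τ_1 = 386.5/γ_1.
Leg 2: γ = 1/√(1 − 0.1710²) = 1/√0.9708 = 1.015; τ_2 = 277.5/1.015 = 273.4 days.
Leg 3: γ = 2.29; τ_3 = 394.8/2.290 = 172.4 days.
Total proper time: τ_1 + 273.4 + 172.4 = 788.8, so τ_1 = 788.8 − 445.8 = 343.0 days.
γ_1 = 386.5/343.0 = 1.127; β = √(1 − 1/γ²) = √0.2125.

β = 0.461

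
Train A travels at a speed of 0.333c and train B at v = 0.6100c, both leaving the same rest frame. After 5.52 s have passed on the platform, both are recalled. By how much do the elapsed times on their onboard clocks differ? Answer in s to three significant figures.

|τ_A − τ_B| = 0.831 s

A: γ = 1/√(1 − 0.333²) = 1/√0.8891 = 1.061; τ_A = 5.52/1.061 = 5.205 s.
B: γ = 1/√(1 − 0.6100²) = 1/√0.6279 = 1.262; τ_B = 5.52/1.262 = 4.374 s.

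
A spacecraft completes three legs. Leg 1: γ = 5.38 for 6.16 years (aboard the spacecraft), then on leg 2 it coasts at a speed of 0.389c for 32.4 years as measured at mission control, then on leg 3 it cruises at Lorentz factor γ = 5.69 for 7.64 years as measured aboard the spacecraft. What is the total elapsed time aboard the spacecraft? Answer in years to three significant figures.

Leg 1: 6.16 years is already measured aboard the spacecraft.
Leg 2: γ = 1/√(1 − 0.389²) = 1/√0.8487 = 1.085; τ_2 = 32.4/1.085 = 29.85 years.
Leg 3: 7.64 years is already measured aboard the spacecraft.
Total: 6.160 + 29.85 + 7.640 years.

τ = 43.6 years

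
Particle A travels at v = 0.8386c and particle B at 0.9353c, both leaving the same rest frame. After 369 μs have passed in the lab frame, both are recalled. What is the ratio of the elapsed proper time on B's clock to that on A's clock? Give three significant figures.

τ_B/τ_A = 0.650

A: γ = 1/√(1 − 0.8386²) = 1/√0.2968 = 1.836. B: γ = 1/√(1 − 0.9353²) = 1/√0.1252 = 2.826.
τ_A/τ_B = γ_B/γ_A = 2.826/1.836 = 1.539, so τ_B/τ_A = 0.6496.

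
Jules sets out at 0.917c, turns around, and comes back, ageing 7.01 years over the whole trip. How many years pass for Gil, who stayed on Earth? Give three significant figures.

γ = 1/√(1 − 0.917²) = 1/√0.1591 = 2.507
Earth-frame duration is the dilated interval: Δt = γτ = 2.507 × 7.01 years.

Δt = 17.6 years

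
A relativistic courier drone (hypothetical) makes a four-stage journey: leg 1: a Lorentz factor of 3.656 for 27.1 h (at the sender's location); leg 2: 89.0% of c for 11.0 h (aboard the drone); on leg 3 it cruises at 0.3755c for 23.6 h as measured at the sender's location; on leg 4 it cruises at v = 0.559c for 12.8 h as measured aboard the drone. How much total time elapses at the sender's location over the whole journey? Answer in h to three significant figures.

Δt = 90.3 h

Leg 1: 27.1 h is already measured at the sender's location.
Leg 2: β = 0.890; γ = 1/√(1 − 0.890²) = 1/√0.2079 = 2.193; Δt_2 = 2.193 × 11.0 = 24.12 h.
Leg 3: 23.6 h is already measured at the sender's location.
Leg 4: γ = 1/√(1 − 0.559²) = 1/√0.6875 = 1.206; Δt_4 = 1.206 × 12.8 = 15.44 h.
Total: 27.10 + 24.12 + 23.60 + 15.44 h.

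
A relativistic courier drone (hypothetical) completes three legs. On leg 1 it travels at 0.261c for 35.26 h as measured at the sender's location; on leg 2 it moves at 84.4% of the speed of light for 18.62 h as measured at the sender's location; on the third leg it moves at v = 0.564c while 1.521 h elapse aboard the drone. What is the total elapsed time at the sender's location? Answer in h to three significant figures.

Leg 1: 35.26 h is already measured at the sender's location.
Leg 2: 18.62 h is already measured at the sender's location.
Leg 3: γ = 1/√(1 − 0.564²) = 1/√0.6819 = 1.211; Δt_3 = 1.211 × 1.521 = 1.842 h.
Total: 35.26 + 18.62 + 1.842 h.

Δt = 55.7 h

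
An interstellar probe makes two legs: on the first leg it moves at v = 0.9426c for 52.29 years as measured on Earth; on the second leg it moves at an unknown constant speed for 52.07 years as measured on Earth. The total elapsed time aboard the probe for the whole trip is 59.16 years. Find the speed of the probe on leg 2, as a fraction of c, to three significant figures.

Leg 1: γ = 1/√(1 − 0.9426²) = 1/√0.1115 = 2.995; τ_1 = 52.29/2.995 = 17.46 years.
Leg 2: speed unknown; τ_2 = 52.07/γ_2.
Total proper time: 17.46 + τ_2 = 59.16, so τ_2 = 59.16 − 17.46 = 41.70 years.
γ_2 = 52.07/41.70 = 1.249; β = √(1 − 1/γ²) = √0.3587.

β = 0.599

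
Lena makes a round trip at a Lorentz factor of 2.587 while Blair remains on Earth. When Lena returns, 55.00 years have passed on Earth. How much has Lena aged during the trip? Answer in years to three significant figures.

τ = 21.3 years

γ = 2.587
Lena's clock measures proper time along the trip: τ = Δt/γ = 55.00/2.587 years.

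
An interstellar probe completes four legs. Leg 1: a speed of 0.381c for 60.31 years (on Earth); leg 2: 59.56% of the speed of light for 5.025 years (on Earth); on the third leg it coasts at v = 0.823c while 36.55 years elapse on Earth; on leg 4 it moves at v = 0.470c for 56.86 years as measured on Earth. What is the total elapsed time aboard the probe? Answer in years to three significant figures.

τ = 131 years

Leg 1: γ = 1/√(1 − 0.381²) = 1/√0.8548 = 1.082; τ_1 = 60.31/1.082 = 55.76 years.
Leg 2: β = 0.5956; γ = 1/√(1 − 0.5956²) = 1/√0.6453 = 1.245; τ_2 = 5.025/1.245 = 4.036 years.
Leg 3: γ = 1/√(1 − 0.823²) = 1/√0.3227 = 1.760; τ_3 = 36.55/1.760 = 20.76 years.
Leg 4: γ = 1/√(1 − 0.470²) = 1/√0.7791 = 1.133; τ_4 = 56.86/1.133 = 50.19 years.
Total: 55.76 + 4.036 + 20.76 + 50.19 years.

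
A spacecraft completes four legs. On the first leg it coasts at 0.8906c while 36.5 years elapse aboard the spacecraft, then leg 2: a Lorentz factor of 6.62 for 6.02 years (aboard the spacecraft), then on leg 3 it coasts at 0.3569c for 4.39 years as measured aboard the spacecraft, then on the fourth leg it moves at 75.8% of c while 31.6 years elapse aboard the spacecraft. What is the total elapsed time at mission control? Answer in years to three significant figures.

Δt = 173 years

Leg 1: γ = 1/√(1 − 0.8906²) = 1/√0.2068 = 2.199; Δt_1 = 2.199 × 36.5 = 80.26 years.
Leg 2: γ = 6.62; Δt_2 = 6.620 × 6.02 = 39.85 years.
Leg 3: γ = 1/√(1 − 0.3569²) = 1/√0.8726 = 1.071; Δt_3 = 1.071 × 4.39 = 4.699 years.
Leg 4: β = 0.758; γ = 1/√(1 − 0.758²) = 1/√0.4254 = 1.533; Δt_4 = 1.533 × 31.6 = 48.45 years.
Total: 80.26 + 39.85 + 4.699 + 48.45 years.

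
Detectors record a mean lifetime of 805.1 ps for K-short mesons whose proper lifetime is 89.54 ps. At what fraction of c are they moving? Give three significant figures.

v = 0.994c

γ = Δt/τ₀ = 805.1/89.54 = 8.992
β = √(1 − 1/γ²) = √(1 − 0.01237) = √0.9876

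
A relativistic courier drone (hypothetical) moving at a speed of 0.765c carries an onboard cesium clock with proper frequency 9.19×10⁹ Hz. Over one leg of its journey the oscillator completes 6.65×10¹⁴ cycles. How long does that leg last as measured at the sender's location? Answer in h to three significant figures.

γ = 1/√(1 − 0.765²) = 1/√0.4148 = 1.553
Proper time for N cycles: τ = N/f = 6.65×10¹⁴/(9.19×10⁹) = 7.236×10⁴ s = 20.10 h.
Lab-frame duration Δt = γτ = 1.553 × 20.10 = 31.21 h.

Δt = 31.2 h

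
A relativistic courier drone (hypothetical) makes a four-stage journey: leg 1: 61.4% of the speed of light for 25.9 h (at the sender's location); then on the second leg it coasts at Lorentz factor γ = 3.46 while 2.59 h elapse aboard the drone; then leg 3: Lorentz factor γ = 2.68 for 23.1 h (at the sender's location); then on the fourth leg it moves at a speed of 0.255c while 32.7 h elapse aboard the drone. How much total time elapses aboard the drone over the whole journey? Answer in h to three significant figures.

Leg 1: β = 0.614; γ = 1/√(1 − 0.614²) = 1/√0.6230 = 1.267; τ_1 = 25.9/1.267 = 20.44 h.
Leg 2: 2.59 h is already measured aboard the drone.
Leg 3: γ = 2.68; τ_3 = 23.1/2.680 = 8.619 h.
Leg 4: 32.7 h is already measured aboard the drone.
Total: 20.44 + 2.590 + 8.619 + 32.70 h.

τ = 64.4 h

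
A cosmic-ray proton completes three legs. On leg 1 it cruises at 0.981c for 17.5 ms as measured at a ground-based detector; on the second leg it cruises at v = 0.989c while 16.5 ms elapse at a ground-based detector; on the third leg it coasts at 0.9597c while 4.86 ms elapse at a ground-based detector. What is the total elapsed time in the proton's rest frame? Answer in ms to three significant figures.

Leg 1: γ = 1/√(1 − 0.981²) = 1/√0.03764 = 5.154; τ_1 = 17.5/5.154 = 3.395 ms.
Leg 2: γ = 1/√(1 − 0.989²) = 1/√0.02188 = 6.761; τ_2 = 16.5/6.761 = 2.441 ms.
Leg 3: γ = 1/√(1 − 0.9597²) = 1/√0.07898 = 3.558; τ_3 = 4.86/3.558 = 1.366 ms.
Total: 3.395 + 2.441 + 1.366 ms.

τ = 7.20 ms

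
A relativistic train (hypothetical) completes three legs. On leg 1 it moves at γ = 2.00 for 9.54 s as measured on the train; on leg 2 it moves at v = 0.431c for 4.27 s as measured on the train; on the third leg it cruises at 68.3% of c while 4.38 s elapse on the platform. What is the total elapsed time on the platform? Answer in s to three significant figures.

Δt = 28.2 s

Leg 1: γ = 2.00; Δt_1 = 2.000 × 9.54 = 19.08 s.
Leg 2: γ = 1/√(1 − 0.431²) = 1/√0.8142 = 1.108; Δt_2 = 1.108 × 4.27 = 4.732 s.
Leg 3: 4.38 s is already measured on the platform.
Total: 19.08 + 4.732 + 4.380 s.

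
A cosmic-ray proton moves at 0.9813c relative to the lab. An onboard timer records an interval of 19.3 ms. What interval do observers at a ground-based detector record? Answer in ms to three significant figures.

γ = 1/√(1 − 0.9813²) = 1/√0.03705 = 5.195
The interval measured in the proton's rest frame is the proper time (both events occur at the same place in that frame); the lab-frame interval is Δt = γτ = 5.195 × 19.3 ms.

Δt = 100 ms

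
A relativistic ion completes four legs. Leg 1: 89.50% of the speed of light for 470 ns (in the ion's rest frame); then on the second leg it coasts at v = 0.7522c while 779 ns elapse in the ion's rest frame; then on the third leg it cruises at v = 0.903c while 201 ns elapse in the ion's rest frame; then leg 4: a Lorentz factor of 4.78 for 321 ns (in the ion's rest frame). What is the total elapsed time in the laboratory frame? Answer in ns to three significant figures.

Δt = 4240 ns

Leg 1: β = 0.8950; γ = 1/√(1 − 0.8950²) = 1/√0.1990 = 2.242; Δt_1 = 2.242 × 470 = 1054 ns.
Leg 2: γ = 1/√(1 − 0.7522²) = 1/√0.4342 = 1.518; Δt_2 = 1.518 × 779 = 1182 ns.
Leg 3: γ = 1/√(1 − 0.903²) = 1/√0.1846 = 2.328; Δt_3 = 2.328 × 201 = 467.8 ns.
Leg 4: γ = 4.78; Δt_4 = 4.780 × 321 = 1534 ns.
Total: 1054 + 1182 + 467.8 + 1534 ns.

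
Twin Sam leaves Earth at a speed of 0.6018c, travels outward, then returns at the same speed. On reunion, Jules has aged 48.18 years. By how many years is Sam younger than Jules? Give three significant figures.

Δt − τ = 9.70 years

γ = 1/√(1 − 0.6018²) = 1/√0.6378 = 1.252
Sam's elapsed proper time: τ = 48.18/1.252 = 38.48 years.
Age gap = Δt − τ = 48.18 − 38.48 years.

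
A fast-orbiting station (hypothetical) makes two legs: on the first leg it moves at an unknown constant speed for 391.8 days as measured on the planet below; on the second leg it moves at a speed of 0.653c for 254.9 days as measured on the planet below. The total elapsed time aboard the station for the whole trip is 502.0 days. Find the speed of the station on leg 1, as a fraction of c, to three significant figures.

β = 0.615

Leg 1: speed unknown; τ_1 = 391.8/γ_1.
Leg 2: γ = 1/√(1 − 0.653²) = 1/√0.5736 = 1.320; τ_2 = 254.9/1.320 = 193.1 days.
Total proper time: τ_1 + 193.1 = 502.0, so τ_1 = 502.0 − 193.1 = 308.9 days.
γ_1 = 391.8/308.9 = 1.268; β = √(1 − 1/γ²) = √0.3782.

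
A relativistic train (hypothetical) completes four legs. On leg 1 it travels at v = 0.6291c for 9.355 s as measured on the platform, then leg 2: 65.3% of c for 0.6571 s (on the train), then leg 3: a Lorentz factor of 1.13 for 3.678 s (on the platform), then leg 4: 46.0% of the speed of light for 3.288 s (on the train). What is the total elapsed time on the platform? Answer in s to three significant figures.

Δt = 17.6 s

Leg 1: 9.355 s is already measured on the platform.
Leg 2: β = 0.653; γ = 1/√(1 − 0.653²) = 1/√0.5736 = 1.320; Δt_2 = 1.320 × 0.6571 = 0.8676 s.
Leg 3: 3.678 s is already measured on the platform.
Leg 4: β = 0.460; γ = 1/√(1 − 0.460²) = 1/√0.7884 = 1.126; Δt_4 = 1.126 × 3.288 = 3.703 s.
Total: 9.355 + 0.8676 + 3.678 + 3.703 s.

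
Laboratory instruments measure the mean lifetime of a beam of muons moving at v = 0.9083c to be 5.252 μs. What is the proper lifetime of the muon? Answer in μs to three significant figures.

γ = 1/√(1 − 0.9083²) = 1/√0.1750 = 2.391
The lab-frame lifetime is the dilated interval; the proper lifetime is τ₀ = Δt/γ = 5.252/2.391 μs.

τ₀ = 2.20 μs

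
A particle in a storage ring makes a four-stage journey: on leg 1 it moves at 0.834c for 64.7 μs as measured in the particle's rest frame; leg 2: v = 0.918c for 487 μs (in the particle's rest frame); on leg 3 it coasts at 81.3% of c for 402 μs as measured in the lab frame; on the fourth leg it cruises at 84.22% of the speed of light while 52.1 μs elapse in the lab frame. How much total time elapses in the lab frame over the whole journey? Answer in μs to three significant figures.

Δt = 1800 μs

Leg 1: γ = 1/√(1 − 0.834²) = 1/√0.3044 = 1.812; Δt_1 = 1.812 × 64.7 = 117.3 μs.
Leg 2: γ = 1/√(1 − 0.918²) = 1/√0.1573 = 2.522; Δt_2 = 2.522 × 487 = 1228 μs.
Leg 3: 402 μs is already measured in the lab frame.
Leg 4: 52.1 μs is already measured in the lab frame.
Total: 117.3 + 1228 + 402.0 + 52.10 μs.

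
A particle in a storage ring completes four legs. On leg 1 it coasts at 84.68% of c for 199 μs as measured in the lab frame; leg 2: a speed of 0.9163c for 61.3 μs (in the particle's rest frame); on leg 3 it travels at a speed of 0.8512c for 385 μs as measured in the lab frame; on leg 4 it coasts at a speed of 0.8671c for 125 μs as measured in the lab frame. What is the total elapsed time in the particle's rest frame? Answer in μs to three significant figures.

τ = 431 μs

Leg 1: β = 0.8468; γ = 1/√(1 − 0.8468²) = 1/√0.2829 = 1.880; τ_1 = 199/1.880 = 105.9 μs.
Leg 2: 61.3 μs is already measured in the particle's rest frame.
Leg 3: γ = 1/√(1 − 0.8512²) = 1/√0.2755 = 1.905; τ_3 = 385/1.905 = 202.1 μs.
Leg 4: γ = 1/√(1 − 0.8671²) = 1/√0.2481 = 2.007; τ_4 = 125/2.007 = 62.27 μs.
Total: 105.9 + 61.30 + 202.1 + 62.27 μs.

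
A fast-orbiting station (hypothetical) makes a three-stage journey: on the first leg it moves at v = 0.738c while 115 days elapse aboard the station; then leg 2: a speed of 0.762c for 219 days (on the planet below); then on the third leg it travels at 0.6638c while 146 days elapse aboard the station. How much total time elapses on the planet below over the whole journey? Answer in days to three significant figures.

Leg 1: γ = 1/√(1 − 0.738²) = 1/√0.4554 = 1.482; Δt_1 = 1.482 × 115 = 170.4 days.
Leg 2: 219 days is already measured on the planet below.
Leg 3: γ = 1/√(1 − 0.6638²) = 1/√0.5594 = 1.337; Δt_3 = 1.337 × 146 = 195.2 days.
Total: 170.4 + 219.0 + 195.2 days.

Δt = 585 days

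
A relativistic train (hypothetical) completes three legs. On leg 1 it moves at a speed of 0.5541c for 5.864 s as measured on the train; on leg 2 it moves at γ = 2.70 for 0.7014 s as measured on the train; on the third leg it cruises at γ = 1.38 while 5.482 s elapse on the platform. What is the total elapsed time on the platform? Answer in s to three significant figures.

Leg 1: γ = 1/√(1 − 0.5541²) = 1/√0.6930 = 1.201; Δt_1 = 1.201 × 5.864 = 7.044 s.
Leg 2: γ = 2.70; Δt_2 = 2.700 × 0.7014 = 1.894 s.
Leg 3: 5.482 s is already measured on the platform.
Total: 7.044 + 1.894 + 5.482 s.

Δt = 14.4 s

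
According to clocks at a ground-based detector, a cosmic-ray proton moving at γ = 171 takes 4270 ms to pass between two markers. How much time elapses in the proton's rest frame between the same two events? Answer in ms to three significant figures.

τ = 25.0 ms

γ = 171
The interval measured at a ground-based detector is the dilated one; the clock in the proton's rest frame measures the proper time τ = Δt/γ = 4270/171.0 ms.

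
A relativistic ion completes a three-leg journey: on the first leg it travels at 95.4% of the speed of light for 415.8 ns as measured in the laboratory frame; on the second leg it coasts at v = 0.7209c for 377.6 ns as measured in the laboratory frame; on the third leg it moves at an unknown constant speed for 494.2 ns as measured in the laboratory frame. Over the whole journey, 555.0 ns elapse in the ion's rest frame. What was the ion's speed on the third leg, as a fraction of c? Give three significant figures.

Leg 1: β = 0.954; γ = 1/√(1 − 0.954²) = 1/√0.08988 = 3.335; τ_1 = 415.8/3.335 = 124.7 ns.
Leg 2: γ = 1/√(1 − 0.7209²) = 1/√0.4803 = 1.443; τ_2 = 377.6/1.443 = 261.7 ns.
Leg 3: speed unknown; τ_3 = 494.2/γ_3.
Total proper time: 124.7 + 261.7 + τ_3 = 555.0, so τ_3 = 555.0 − 386.4 = 168.6 ns.
γ_3 = 494.2/168.6 = 2.930; β = √(1 − 1/γ²) = √0.8835.

β = 0.940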